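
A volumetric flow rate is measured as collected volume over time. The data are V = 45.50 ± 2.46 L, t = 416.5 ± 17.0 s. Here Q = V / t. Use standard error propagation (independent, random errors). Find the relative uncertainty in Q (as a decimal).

0.0677

Q is a product of powers, so relative uncertainties combine in quadrature:
  (1·δV/V)² = (1×0.0541)² = 0.00292;  (-1·δt/t)² = (-1×0.0408)² = 0.00167
δQ/Q = √(0.00459) = 0.0677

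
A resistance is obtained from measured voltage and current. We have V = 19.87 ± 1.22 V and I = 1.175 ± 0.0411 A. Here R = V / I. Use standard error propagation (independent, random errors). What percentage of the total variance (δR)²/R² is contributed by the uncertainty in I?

(δR/R)² = (1·δV/V)² + (-1·δI/I)²
  V term: (1×0.0614)² = 0.00377
  I term: (-1×0.0350)² = 0.00122
Total = 0.00499. Share from I = 0.00122/0.00499 = 0.245.

24.5%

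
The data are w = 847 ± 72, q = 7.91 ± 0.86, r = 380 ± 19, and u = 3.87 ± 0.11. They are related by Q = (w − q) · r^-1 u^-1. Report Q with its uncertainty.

Let h = w − q = 839. δh = √(δw² + δq²) = √(5180 + 0.740) = 72.0, so δh/h = 0.0858.
Q is then a monomial in h, r, u:
δQ/Q = √((δh/h)² + (-1·δr/r)² + (-1·δu/u)²) = √(0.00736 + 0.00250 + 0.000808) = 0.103
Q = 0.571, so δQ = 0.103 × 0.571 = 0.0589.

0.571 ± 0.0589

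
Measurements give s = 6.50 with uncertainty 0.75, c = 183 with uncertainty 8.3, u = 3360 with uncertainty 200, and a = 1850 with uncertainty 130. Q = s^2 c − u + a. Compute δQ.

1830

Let p = s^2·c = 7730. δp/p = √((2·δs/s)² + (1·δc/c)²) = √(0.0533 + 0.00206) = 0.235, so δp = 1820.
Q = p − u + a: δQ = √(δp² + δu² + δa²) = √(3.31e+06 + 40000 + 16900) = 1830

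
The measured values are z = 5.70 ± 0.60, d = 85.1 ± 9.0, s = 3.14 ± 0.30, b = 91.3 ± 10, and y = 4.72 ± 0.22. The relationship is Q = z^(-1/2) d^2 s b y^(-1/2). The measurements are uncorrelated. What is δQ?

1.05e+05

Each factor contributes (exponent × relative error)² to (δQ/Q)²:
  (−½·δz/z)² = (-0.5×0.105)² = 0.00277;  (2·δd/d)² = (2×0.106)² = 0.0447;  (1·δs/s)² = (1×0.0955)² = 0.00913;  (1·δb/b)² = (1×0.110)² = 0.0120;  (−½·δy/y)² = (-0.5×0.0466)² = 0.000543
δQ/Q = √(0.0692) = 0.263
Q = 4e+05, so δQ = 0.263 × 4e+05 = 1.05e+05.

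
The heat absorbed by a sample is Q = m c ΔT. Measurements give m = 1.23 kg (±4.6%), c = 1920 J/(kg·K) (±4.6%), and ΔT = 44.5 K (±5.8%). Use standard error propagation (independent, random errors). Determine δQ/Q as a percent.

8.72%

Products/powers → add relative errors in quadrature, weighted by exponent:
  (1·δm/m)² = (1×0.0460)² = 0.00212;  (1·δc/c)² = (1×0.0460)² = 0.00212;  (1·δΔT/ΔT)² = (1×0.0580)² = 0.00336
δQ/Q = √(0.00760) = 0.0872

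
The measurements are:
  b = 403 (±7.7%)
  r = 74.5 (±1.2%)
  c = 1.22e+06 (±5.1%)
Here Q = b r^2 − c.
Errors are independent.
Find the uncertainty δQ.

1.91e+05

Let p = b·r^2 = 2.24e+06. δp/p = √((1·δb/b)² + (2·δr/r)²) = √(0.00593 + 0.000576) = 0.0807, so δp = 1.8e+05.
Q = p − c: δQ = √(δp² + δc²) = √(3.25e+10 + 3.87e+09) = 1.91e+05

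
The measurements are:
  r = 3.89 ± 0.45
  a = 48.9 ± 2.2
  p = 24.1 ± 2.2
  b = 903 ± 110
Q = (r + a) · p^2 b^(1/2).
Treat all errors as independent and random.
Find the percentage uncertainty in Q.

19.7%

Let u = r + a = 52.8. δu = √(δr² + δa²) = √(0.203 + 4.84) = 2.25, so δu/u = 0.0425.
Q is then a monomial in u, p, b:
δQ/Q = √((δu/u)² + (2·δp/p)² + (½·δb/b)²) = √(0.00181 + 0.0333 + 0.00371) = 0.197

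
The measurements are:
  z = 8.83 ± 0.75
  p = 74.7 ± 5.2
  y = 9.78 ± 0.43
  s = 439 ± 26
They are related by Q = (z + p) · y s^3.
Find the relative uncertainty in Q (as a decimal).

0.194

Let u = z + p = 83.5. δu = √(δz² + δp²) = √(0.562 + 27.0) = 5.25, so δu/u = 0.0629.
Q is then a monomial in u, y, s:
δQ/Q = √((δu/u)² + (1·δy/y)² + (3·δs/s)²) = √(0.00396 + 0.00193 + 0.0316) = 0.194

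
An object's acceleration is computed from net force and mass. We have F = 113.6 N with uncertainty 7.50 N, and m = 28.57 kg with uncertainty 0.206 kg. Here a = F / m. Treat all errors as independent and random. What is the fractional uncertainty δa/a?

0.0664

a is a product of powers, so relative uncertainties combine in quadrature:
  (1·δF/F)² = (1×0.0660)² = 0.00436;  (-1·δm/m)² = (-1×0.00721)² = 5.2e-05
δa/a = √(0.00441) = 0.0664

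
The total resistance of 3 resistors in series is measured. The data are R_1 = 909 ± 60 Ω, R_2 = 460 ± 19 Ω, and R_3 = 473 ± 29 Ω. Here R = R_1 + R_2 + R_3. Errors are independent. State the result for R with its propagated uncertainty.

1840 ± 69.3 Ω

Each term contributes (cᵢ δxᵢ)² to (δR)²:
  (δR_1)² = 3600;  (δR_2)² = 361;  (δR_3)² = 841
δR = √(4800) = 69.3 Ω
R = 1840 Ω.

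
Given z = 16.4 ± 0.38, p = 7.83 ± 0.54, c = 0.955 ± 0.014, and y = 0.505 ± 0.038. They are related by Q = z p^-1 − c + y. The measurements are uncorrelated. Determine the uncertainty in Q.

Let w = z·p^-1 = 2.09. δw/w = √((1·δz/z)² + (-1·δp/p)²) = √(0.000537 + 0.00476) = 0.0728, so δw = 0.152.
Q = w − c + y: δQ = √(δw² + δc² + δy²) = √(0.0232 + 0.000196 + 0.00144) = 0.158

0.158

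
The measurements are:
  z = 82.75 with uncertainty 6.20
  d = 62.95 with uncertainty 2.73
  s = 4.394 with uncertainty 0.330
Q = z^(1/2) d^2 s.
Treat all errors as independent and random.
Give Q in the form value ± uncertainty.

Q is a product of powers, so relative uncertainties combine in quadrature:
  (½·δz/z)² = (0.5×0.0749)² = 0.00140;  (2·δd/d)² = (2×0.0434)² = 0.00752;  (1·δs/s)² = (1×0.0751)² = 0.00564
δQ/Q = √(0.0146) = 0.121
Q = 158400, so δQ = 0.121 × 158400 = 19100.

158400 ± 19100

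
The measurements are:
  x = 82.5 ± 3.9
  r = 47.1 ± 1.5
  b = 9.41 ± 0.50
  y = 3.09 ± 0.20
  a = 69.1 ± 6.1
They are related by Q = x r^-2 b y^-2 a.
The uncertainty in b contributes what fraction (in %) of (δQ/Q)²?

(δQ/Q)² = (1·δx/x)² + (-2·δr/r)² + (1·δb/b)² + (-2·δy/y)² + (1·δa/a)²
  x term: (1×0.0473)² = 0.00223
  r term: (-2×0.0318)² = 0.00406
  b term: (1×0.0531)² = 0.00282
  y term: (-2×0.0647)² = 0.0168
  a term: (1×0.0883)² = 0.00779
Total = 0.0337. Share from b = 0.00282/0.0337 = 0.0839.

8.39%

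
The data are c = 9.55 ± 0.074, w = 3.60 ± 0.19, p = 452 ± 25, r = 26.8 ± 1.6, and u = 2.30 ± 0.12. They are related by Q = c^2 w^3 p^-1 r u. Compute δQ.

Products/powers → add relative errors in quadrature, weighted by exponent:
  (2·δc/c)² = (2×0.00775)² = 0.000240;  (3·δw/w)² = (3×0.0528)² = 0.0251;  (-1·δp/p)² = (-1×0.0553)² = 0.00306;  (1·δr/r)² = (1×0.0597)² = 0.00356;  (1·δu/u)² = (1×0.0522)² = 0.00272
δQ/Q = √(0.0347) = 0.186
Q = 580, so δQ = 0.186 × 580 = 108.

108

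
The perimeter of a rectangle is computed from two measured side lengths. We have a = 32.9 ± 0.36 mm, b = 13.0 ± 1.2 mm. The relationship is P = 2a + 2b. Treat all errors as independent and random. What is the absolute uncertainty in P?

P is a linear combination, so absolute uncertainties add in quadrature:
  (2·δa)² = 0.518;  (2·δb)² = 5.76
δP = √(6.28) = 2.51 mm

2.51 mm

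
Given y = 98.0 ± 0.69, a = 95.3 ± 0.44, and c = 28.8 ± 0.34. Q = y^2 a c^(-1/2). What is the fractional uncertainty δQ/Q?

Since Q is a product/quotient, work with relative uncertainties:
  (2·δy/y)² = (2×0.00704)² = 0.000198;  (1·δa/a)² = (1×0.00462)² = 2.13e-05;  (−½·δc/c)² = (-0.5×0.0118)² = 3.48e-05
δQ/Q = √(0.000254) = 0.0160

0.0160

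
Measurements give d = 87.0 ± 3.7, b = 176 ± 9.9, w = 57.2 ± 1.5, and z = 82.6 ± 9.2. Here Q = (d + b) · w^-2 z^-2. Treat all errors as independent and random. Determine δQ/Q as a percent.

23.2%

Let u = d + b = 263. δu = √(δd² + δb²) = √(13.7 + 98.0) = 10.6, so δu/u = 0.0402.
Q is then a monomial in u, w, z:
δQ/Q = √((δu/u)² + (-2·δw/w)² + (-2·δz/z)²) = √(0.00161 + 0.00275 + 0.0496) = 0.232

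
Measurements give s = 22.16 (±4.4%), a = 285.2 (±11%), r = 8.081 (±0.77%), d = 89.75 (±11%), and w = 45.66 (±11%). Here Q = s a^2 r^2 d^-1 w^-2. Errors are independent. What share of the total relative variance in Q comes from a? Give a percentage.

43.6%

(δQ/Q)² = (1·δs/s)² + (2·δa/a)² + (2·δr/r)² + (-1·δd/d)² + (-2·δw/w)²
  s term: (1×0.0440)² = 0.00194
  a term: (2×0.110)² = 0.0484
  r term: (2×0.00770)² = 0.000237
  d term: (-1×0.110)² = 0.0121
  w term: (-2×0.110)² = 0.0484
Total = 0.111. Share from a = 0.0484/0.111 = 0.436.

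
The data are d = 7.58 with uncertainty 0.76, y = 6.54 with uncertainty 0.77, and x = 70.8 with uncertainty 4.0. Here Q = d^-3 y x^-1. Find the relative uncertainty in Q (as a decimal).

0.328

Relative error in a monomial: (δQ/Q)² = Σ (nᵢ · δxᵢ/xᵢ)².
  (-3·δd/d)² = (-3×0.100)² = 0.0905;  (1·δy/y)² = (1×0.118)² = 0.0139;  (-1·δx/x)² = (-1×0.0565)² = 0.00319
δQ/Q = √(0.108) = 0.328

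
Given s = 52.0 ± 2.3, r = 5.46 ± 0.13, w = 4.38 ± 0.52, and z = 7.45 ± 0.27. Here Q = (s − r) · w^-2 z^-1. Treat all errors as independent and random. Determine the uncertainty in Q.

Let u = s − r = 46.5. δu = √(δs² + δr²) = √(5.29 + 0.0169) = 2.30, so δu/u = 0.0495.
Q is then a monomial in u, w, z:
δQ/Q = √((δu/u)² + (-2·δw/w)² + (-1·δz/z)²) = √(0.00245 + 0.0564 + 0.00131) = 0.245
Q = 0.326, so δQ = 0.245 × 0.326 = 0.0799.

0.0799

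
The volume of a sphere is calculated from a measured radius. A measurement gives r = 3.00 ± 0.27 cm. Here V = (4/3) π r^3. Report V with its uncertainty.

113 ± 30.5 cm^3

Relative error in a monomial: (δV/V)² = Σ (nᵢ · δxᵢ/xᵢ)².
  (3·δr/r)² = (3×0.0900)² = 0.0729
δV/V = √(0.0729) = 0.270
V = 113 cm^3, so δV = 0.270 × 113 = 30.5 cm^3.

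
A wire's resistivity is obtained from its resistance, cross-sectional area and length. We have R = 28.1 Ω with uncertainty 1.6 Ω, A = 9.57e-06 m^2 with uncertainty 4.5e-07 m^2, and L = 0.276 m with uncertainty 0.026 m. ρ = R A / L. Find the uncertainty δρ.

0.000117 Ω·m

Relative error in a monomial: (δρ/ρ)² = Σ (nᵢ · δxᵢ/xᵢ)².
  (1·δR/R)² = (1×0.0569)² = 0.00324;  (1·δA/A)² = (1×0.0470)² = 0.00221;  (-1·δL/L)² = (-1×0.0942)² = 0.00887
δρ/ρ = √(0.0143) = 0.120
ρ = 0.000974 Ω·m, so δρ = 0.120 × 0.000974 = 0.000117 Ω·m.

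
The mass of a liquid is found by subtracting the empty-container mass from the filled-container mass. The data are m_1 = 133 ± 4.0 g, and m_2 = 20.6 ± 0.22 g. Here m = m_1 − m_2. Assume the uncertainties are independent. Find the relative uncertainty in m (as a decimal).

m is a linear combination, so absolute uncertainties add in quadrature:
  (δm_1)² = 16.0;  (δm_2)² = 0.0484
δm = √(16.0) = 4.01 g
m = 112 g, so δm/m = 4.01/112 = 0.0356.

0.0356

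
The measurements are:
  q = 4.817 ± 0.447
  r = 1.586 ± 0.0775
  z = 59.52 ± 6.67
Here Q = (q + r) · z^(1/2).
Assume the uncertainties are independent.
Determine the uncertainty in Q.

Let u = q + r = 6.403. δu = √(δq² + δr²) = √(0.200 + 0.00601) = 0.454, so δu/u = 0.0709.
Q is then a monomial in u, z:
δQ/Q = √((δu/u)² + (½·δz/z)²) = √(0.00502 + 0.00314) = 0.0903
Q = 49.40, so δQ = 0.0903 × 49.40 = 4.46.

4.46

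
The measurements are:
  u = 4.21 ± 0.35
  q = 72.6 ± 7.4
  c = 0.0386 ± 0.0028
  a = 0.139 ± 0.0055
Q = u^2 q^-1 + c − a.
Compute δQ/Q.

0.334

Let p = u^2·q^-1 = 0.244. δp/p = √((2·δu/u)² + (-1·δq/q)²) = √(0.0276 + 0.0104) = 0.195, so δp = 0.0476.
Q = p + c − a: δQ = √(δp² + δc² + δa²) = √(0.00227 + 7.84e-06 + 3.02e-05) = 0.0480
Q = 0.144, so δQ/Q = 0.0480/0.144 = 0.334.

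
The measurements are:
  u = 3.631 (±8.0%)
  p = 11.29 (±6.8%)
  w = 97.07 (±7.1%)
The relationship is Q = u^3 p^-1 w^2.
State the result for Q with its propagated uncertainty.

39950 ± 11500

For a monomial Q ∝ u^3, p^-1, w^2, fractional errors add in quadrature:
  (3·δu/u)² = (3×0.0800)² = 0.0576;  (-1·δp/p)² = (-1×0.0680)² = 0.00462;  (2·δw/w)² = (2×0.0710)² = 0.0202
δQ/Q = √(0.0824) = 0.287
Q = 39950, so δQ = 0.287 × 39950 = 11500.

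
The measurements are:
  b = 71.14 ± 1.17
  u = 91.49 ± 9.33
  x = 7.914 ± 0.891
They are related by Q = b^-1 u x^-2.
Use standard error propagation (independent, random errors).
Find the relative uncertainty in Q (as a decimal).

Products/powers → add relative errors in quadrature, weighted by exponent:
  (-1·δb/b)² = (-1×0.0164)² = 0.000270;  (1·δu/u)² = (1×0.102)² = 0.0104;  (-2·δx/x)² = (-2×0.113)² = 0.0507
δQ/Q = √(0.0614) = 0.248

0.248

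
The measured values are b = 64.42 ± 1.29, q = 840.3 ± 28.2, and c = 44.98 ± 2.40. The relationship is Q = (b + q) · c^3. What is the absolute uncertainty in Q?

1.34e+07

Let u = b + q = 904.7. δu = √(δb² + δq²) = √(1.66 + 795) = 28.2, so δu/u = 0.0312.
Q is then a monomial in u, c:
δQ/Q = √((δu/u)² + (3·δc/c)²) = √(0.000974 + 0.0256) = 0.163
Q = 8.233e+07, so δQ = 0.163 × 8.233e+07 = 1.34e+07.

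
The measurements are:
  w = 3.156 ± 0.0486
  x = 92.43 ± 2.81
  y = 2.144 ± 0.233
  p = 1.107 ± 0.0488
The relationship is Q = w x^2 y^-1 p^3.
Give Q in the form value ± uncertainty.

17060 ± 3110

Since Q is a product/quotient, work with relative uncertainties:
  (1·δw/w)² = (1×0.0154)² = 0.000237;  (2·δx/x)² = (2×0.0304)² = 0.00370;  (-1·δy/y)² = (-1×0.109)² = 0.0118;  (3·δp/p)² = (3×0.0441)² = 0.0175
δQ/Q = √(0.0332) = 0.182
Q = 17060, so δQ = 0.182 × 17060 = 3110.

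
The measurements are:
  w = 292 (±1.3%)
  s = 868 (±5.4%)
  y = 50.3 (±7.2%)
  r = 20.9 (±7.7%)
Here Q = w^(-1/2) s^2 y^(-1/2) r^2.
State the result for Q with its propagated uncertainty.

(2.72 ± 0.520) × 10^6

Each factor contributes (exponent × relative error)² to (δQ/Q)²:
  (−½·δw/w)² = (-0.5×0.0130)² = 4.23e-05;  (2·δs/s)² = (2×0.0540)² = 0.0117;  (−½·δy/y)² = (-0.5×0.0720)² = 0.00130;  (2·δr/r)² = (2×0.0770)² = 0.0237
δQ/Q = √(0.0367) = 0.192
Q = 2.72e+06, so δQ = 0.192 × 2.72e+06 = 5.2e+05.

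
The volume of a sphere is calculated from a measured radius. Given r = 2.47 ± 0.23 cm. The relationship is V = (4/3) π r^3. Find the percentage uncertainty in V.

27.9%

Since V is a product/quotient, work with relative uncertainties:
  (3·δr/r)² = (3×0.0931)² = 0.0780
δV/V = √(0.0780) = 0.279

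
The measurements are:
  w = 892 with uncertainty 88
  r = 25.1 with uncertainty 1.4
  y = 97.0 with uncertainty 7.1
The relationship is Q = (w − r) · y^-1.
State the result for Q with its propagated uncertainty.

Let u = w − r = 867. δu = √(δw² + δr²) = √(7740 + 1.96) = 88.0, so δu/u = 0.102.
Q is then a monomial in u, y:
δQ/Q = √((δu/u)² + (-1·δy/y)²) = √(0.0103 + 0.00536) = 0.125
Q = 8.94, so δQ = 0.125 × 8.94 = 1.12.

8.94 ± 1.12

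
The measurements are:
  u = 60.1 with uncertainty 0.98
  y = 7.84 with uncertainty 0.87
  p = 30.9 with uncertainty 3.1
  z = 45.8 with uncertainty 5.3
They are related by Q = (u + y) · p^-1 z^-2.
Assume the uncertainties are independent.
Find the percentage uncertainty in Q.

25.3%

Let w = u + y = 67.9. δw = √(δu² + δy²) = √(0.960 + 0.757) = 1.31, so δw/w = 0.0193.
Q is then a monomial in w, p, z:
δQ/Q = √((δw/w)² + (-1·δp/p)² + (-2·δz/z)²) = √(0.000372 + 0.0101 + 0.0536) = 0.253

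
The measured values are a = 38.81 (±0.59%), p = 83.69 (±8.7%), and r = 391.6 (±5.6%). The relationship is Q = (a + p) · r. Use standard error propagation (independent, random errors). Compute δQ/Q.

Let u = a + p = 122.5. δu = √(δa² + δp²) = √(0.0524 + 53.0) = 7.28, so δu/u = 0.0595.
Q is then a monomial in u, r:
δQ/Q = √((δu/u)² + (1·δr/r)²) = √(0.00354 + 0.00314) = 0.0817

0.0817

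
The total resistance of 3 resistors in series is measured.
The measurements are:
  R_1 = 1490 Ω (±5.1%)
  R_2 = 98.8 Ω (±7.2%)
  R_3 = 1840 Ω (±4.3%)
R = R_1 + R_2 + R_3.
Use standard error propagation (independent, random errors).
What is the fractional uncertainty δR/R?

Absolute uncertainties add in quadrature for a linear combination:
  (δR_1)² = 5770;  (δR_2)² = 50.6;  (δR_3)² = 6260
δR = √(12100) = 110 Ω
R = 3430 Ω, so δR/R = 110/3430 = 0.0321.

0.0321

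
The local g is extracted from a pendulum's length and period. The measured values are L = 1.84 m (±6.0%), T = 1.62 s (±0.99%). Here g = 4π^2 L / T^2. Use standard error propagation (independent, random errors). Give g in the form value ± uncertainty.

Products/powers → add relative errors in quadrature, weighted by exponent:
  (1·δL/L)² = (1×0.0600)² = 0.00360;  (-2·δT/T)² = (-2×0.00990)² = 0.000392
δg/g = √(0.00399) = 0.0632
g = 27.7 m/s^2, so δg = 0.0632 × 27.7 = 1.75 m/s^2.

27.7 ± 1.75 m/s^2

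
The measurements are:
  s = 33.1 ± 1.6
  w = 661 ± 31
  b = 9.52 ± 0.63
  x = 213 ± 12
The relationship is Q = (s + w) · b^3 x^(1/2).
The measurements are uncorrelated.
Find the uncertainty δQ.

1.8e+06

Let u = s + w = 694. δu = √(δs² + δw²) = √(2.56 + 961) = 31.0, so δu/u = 0.0447.
Q is then a monomial in u, b, x:
δQ/Q = √((δu/u)² + (3·δb/b)² + (½·δx/x)²) = √(0.00200 + 0.0394 + 0.000793) = 0.205
Q = 8.74e+06, so δQ = 0.205 × 8.74e+06 = 1.8e+06.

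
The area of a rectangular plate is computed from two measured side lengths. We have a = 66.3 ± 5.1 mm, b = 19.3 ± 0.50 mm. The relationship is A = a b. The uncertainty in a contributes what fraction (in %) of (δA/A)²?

(δA/A)² = (1·δa/a)² + (1·δb/b)²
  a term: (1×0.0769)² = 0.00592
  b term: (1×0.0259)² = 0.000671
Total = 0.00659. Share from a = 0.00592/0.00659 = 0.898.

89.8%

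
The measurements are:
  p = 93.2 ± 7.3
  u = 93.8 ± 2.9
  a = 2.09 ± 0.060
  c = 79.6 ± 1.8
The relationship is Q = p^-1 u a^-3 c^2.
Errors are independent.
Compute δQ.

Since Q is a product/quotient, work with relative uncertainties:
  (-1·δp/p)² = (-1×0.0783)² = 0.00613;  (1·δu/u)² = (1×0.0309)² = 0.000956;  (-3·δa/a)² = (-3×0.0287)² = 0.00742;  (2·δc/c)² = (2×0.0226)² = 0.00205
δQ/Q = √(0.0166) = 0.129
Q = 699, so δQ = 0.129 × 699 = 89.9.

89.9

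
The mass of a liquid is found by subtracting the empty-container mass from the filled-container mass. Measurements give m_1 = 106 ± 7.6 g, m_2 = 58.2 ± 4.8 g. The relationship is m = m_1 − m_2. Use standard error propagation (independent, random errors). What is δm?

8.99 g

Each term contributes (cᵢ δxᵢ)² to (δm)²:
  (δm_1)² = 57.8;  (δm_2)² = 23.0
δm = √(80.8) = 8.99 g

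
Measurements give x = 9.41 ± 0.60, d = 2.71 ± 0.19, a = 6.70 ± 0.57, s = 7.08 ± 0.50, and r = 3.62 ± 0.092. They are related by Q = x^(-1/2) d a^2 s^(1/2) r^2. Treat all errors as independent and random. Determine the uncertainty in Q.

272

Relative error in a monomial: (δQ/Q)² = Σ (nᵢ · δxᵢ/xᵢ)².
  (−½·δx/x)² = (-0.5×0.0638)² = 0.00102;  (1·δd/d)² = (1×0.0701)² = 0.00492;  (2·δa/a)² = (2×0.0851)² = 0.0290;  (½·δs/s)² = (0.5×0.0706)² = 0.00125;  (2·δr/r)² = (2×0.0254)² = 0.00258
δQ/Q = √(0.0387) = 0.197
Q = 1380, so δQ = 0.197 × 1380 = 272.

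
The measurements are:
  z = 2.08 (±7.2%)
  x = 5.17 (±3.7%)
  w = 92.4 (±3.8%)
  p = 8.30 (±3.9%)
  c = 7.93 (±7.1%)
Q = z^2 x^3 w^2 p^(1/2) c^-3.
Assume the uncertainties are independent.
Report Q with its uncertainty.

Q is a product of powers, so relative uncertainties combine in quadrature:
  (2·δz/z)² = (2×0.0720)² = 0.0207;  (3·δx/x)² = (3×0.0370)² = 0.0123;  (2·δw/w)² = (2×0.0380)² = 0.00578;  (½·δp/p)² = (0.5×0.0390)² = 0.000380;  (-3·δc/c)² = (-3×0.0710)² = 0.0454
δQ/Q = √(0.0846) = 0.291
Q = 29500, so δQ = 0.291 × 29500 = 8580.

29500 ± 8580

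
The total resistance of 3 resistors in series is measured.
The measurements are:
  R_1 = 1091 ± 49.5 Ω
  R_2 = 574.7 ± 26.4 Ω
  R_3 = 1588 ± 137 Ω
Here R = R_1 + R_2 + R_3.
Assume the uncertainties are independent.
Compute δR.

148 Ω

For a sum/difference, combine absolute errors in quadrature:
  (δR_1)² = 2450;  (δR_2)² = 697;  (δR_3)² = 18800
δR = √(21900) = 148 Ω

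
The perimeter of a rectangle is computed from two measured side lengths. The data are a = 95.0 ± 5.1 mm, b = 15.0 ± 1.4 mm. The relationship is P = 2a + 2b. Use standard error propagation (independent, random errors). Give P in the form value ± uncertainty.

Each term contributes (cᵢ δxᵢ)² to (δP)²:
  (2·δa)² = 104;  (2·δb)² = 7.84
δP = √(112) = 10.6 mm
P = 220 mm.

220 ± 10.6 mm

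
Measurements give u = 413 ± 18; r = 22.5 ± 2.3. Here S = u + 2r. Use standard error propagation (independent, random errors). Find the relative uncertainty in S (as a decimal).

Absolute uncertainties add in quadrature for a linear combination:
  (δu)² = 324;  (2·δr)² = 21.2
δS = √(345) = 18.6
S = 458, so δS/S = 18.6/458 = 0.0406.

0.0406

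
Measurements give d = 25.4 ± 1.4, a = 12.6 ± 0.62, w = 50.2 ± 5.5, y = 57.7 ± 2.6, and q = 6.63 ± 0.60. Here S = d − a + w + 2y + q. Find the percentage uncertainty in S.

Each term contributes (cᵢ δxᵢ)² to (δS)²:
  (δd)² = 1.96;  (δa)² = 0.384;  (δw)² = 30.2;  (2·δy)² = 27.0;  (δq)² = 0.360
δS = √(60.0) = 7.75
S = 185, so δS/S = 7.75/185 = 0.0419.

4.19%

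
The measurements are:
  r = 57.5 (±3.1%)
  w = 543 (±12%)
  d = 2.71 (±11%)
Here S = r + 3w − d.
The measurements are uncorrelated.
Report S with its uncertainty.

1680 ± 195

Absolute uncertainties add in quadrature for a linear combination:
  (δr)² = 3.18;  (3·δw)² = 38200;  (δd)² = 0.0889
δS = √(38200) = 195
S = 1680.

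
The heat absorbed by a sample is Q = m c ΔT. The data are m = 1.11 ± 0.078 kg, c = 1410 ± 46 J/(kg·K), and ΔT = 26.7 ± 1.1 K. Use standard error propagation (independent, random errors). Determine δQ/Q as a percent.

Products/powers → add relative errors in quadrature, weighted by exponent:
  (1·δm/m)² = (1×0.0703)² = 0.00494;  (1·δc/c)² = (1×0.0326)² = 0.00106;  (1·δΔT/ΔT)² = (1×0.0412)² = 0.00170
δQ/Q = √(0.00770) = 0.0877

8.77%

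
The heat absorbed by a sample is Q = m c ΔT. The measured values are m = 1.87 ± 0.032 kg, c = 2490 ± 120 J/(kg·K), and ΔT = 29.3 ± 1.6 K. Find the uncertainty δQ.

Products/powers → add relative errors in quadrature, weighted by exponent:
  (1·δm/m)² = (1×0.0171)² = 0.000293;  (1·δc/c)² = (1×0.0482)² = 0.00232;  (1·δΔT/ΔT)² = (1×0.0546)² = 0.00298
δQ/Q = √(0.00560) = 0.0748
Q = 1.36e+05 J, so δQ = 0.0748 × 1.36e+05 = 10200 J.

10200 J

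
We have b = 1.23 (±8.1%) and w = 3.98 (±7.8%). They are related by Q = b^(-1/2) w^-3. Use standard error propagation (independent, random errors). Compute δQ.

0.00340

Since Q is a product/quotient, work with relative uncertainties:
  (−½·δb/b)² = (-0.5×0.0810)² = 0.00164;  (-3·δw/w)² = (-3×0.0780)² = 0.0548
δQ/Q = √(0.0564) = 0.237
Q = 0.0143, so δQ = 0.237 × 0.0143 = 0.00340.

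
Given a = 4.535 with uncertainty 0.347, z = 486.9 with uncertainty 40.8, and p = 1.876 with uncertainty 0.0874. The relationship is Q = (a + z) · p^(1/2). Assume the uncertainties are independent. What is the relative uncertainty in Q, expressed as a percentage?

Let u = a + z = 491.4. δu = √(δa² + δz²) = √(0.120 + 1660) = 40.8, so δu/u = 0.0830.
Q is then a monomial in u, p:
δQ/Q = √((δu/u)² + (½·δp/p)²) = √(0.00689 + 0.000543) = 0.0862

8.62%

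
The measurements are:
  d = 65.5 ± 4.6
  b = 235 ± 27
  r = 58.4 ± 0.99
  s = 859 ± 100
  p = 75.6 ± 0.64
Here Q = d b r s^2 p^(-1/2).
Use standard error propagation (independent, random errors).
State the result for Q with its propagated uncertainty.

Relative error in a monomial: (δQ/Q)² = Σ (nᵢ · δxᵢ/xᵢ)².
  (1·δd/d)² = (1×0.0702)² = 0.00493;  (1·δb/b)² = (1×0.115)² = 0.0132;  (1·δr/r)² = (1×0.0170)² = 0.000287;  (2·δs/s)² = (2×0.116)² = 0.0542;  (−½·δp/p)² = (-0.5×0.00847)² = 1.79e-05
δQ/Q = √(0.0726) = 0.270
Q = 7.63e+10, so δQ = 0.270 × 7.63e+10 = 2.06e+10.

(7.63 ± 2.06) × 10^10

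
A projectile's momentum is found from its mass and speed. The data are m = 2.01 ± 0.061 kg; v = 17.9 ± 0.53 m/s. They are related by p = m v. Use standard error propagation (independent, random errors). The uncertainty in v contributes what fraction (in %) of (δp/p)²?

(δp/p)² = (1·δm/m)² + (1·δv/v)²
  m term: (1×0.0303)² = 0.000921
  v term: (1×0.0296)² = 0.000877
Total = 0.00180. Share from v = 0.000877/0.00180 = 0.488.

48.8%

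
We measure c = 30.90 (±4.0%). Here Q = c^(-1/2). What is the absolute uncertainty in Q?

0.00360

Q ∝ c^(-1/2), so δQ/Q = |−½| · δc/c = 0.5 × 0.0400 = 0.0200.
Q = 0.1799, so δQ = 0.0200 × 0.1799 = 0.00360.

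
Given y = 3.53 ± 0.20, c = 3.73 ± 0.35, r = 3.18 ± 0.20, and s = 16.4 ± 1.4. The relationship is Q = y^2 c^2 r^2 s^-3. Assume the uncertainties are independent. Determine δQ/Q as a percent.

36.0%

Q is a product of powers, so relative uncertainties combine in quadrature:
  (2·δy/y)² = (2×0.0567)² = 0.0128;  (2·δc/c)² = (2×0.0938)² = 0.0352;  (2·δr/r)² = (2×0.0629)² = 0.0158;  (-3·δs/s)² = (-3×0.0854)² = 0.0656
δQ/Q = √(0.129) = 0.360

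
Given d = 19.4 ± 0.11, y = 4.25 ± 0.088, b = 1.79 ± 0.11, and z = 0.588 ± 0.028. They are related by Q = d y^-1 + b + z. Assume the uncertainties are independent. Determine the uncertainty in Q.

0.150

Let p = d·y^-1 = 4.56. δp/p = √((1·δd/d)² + (-1·δy/y)²) = √(3.22e-05 + 0.000429) = 0.0215, so δp = 0.0980.
Q = p + b + z: δQ = √(δp² + δb² + δz²) = √(0.00960 + 0.0121 + 0.000784) = 0.150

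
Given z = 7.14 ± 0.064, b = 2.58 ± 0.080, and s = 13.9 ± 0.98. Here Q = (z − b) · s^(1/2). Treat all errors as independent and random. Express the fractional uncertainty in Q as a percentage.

4.18%

Let u = z − b = 4.56. δu = √(δz² + δb²) = √(0.00410 + 0.00640) = 0.102, so δu/u = 0.0225.
Q is then a monomial in u, s:
δQ/Q = √((δu/u)² + (½·δs/s)²) = √(0.000505 + 0.00124) = 0.0418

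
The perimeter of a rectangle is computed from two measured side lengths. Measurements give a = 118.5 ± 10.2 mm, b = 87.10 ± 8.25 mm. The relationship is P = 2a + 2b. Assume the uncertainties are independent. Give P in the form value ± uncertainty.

411.2 ± 26.2 mm

P is a linear combination, so absolute uncertainties add in quadrature:
  (2·δa)² = 416;  (2·δb)² = 272
δP = √(688) = 26.2 mm
P = 411.2 mm.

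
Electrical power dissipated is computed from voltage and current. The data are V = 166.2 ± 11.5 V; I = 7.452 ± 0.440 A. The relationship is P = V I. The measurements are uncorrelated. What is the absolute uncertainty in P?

113 W

Each factor contributes (exponent × relative error)² to (δP/P)²:
  (1·δV/V)² = (1×0.0692)² = 0.00479;  (1·δI/I)² = (1×0.0590)² = 0.00349
δP/P = √(0.00827) = 0.0910
P = 1239 W, so δP = 0.0910 × 1239 = 113 W.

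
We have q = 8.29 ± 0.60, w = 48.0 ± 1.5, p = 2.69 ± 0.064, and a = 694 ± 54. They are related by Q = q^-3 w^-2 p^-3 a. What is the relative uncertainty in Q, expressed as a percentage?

24.9%

Relative error in a monomial: (δQ/Q)² = Σ (nᵢ · δxᵢ/xᵢ)².
  (-3·δq/q)² = (-3×0.0724)² = 0.0471;  (-2·δw/w)² = (-2×0.0312)² = 0.00391;  (-3·δp/p)² = (-3×0.0238)² = 0.00509;  (1·δa/a)² = (1×0.0778)² = 0.00605
δQ/Q = √(0.0622) = 0.249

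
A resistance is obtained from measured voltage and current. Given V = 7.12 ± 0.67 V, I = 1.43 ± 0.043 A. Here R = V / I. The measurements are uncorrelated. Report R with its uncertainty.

Each factor contributes (exponent × relative error)² to (δR/R)²:
  (1·δV/V)² = (1×0.0941)² = 0.00886;  (-1·δI/I)² = (-1×0.0301)² = 0.000904
δR/R = √(0.00976) = 0.0988
R = 4.98 Ω, so δR = 0.0988 × 4.98 = 0.492 Ω.

4.98 ± 0.492 Ω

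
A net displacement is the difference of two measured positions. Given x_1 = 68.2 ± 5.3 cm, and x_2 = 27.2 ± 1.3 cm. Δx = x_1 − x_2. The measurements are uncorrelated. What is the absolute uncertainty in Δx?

5.46 cm

Sums and differences: (δΔx)² = Σ (cᵢ δxᵢ)².
  (δx_1)² = 28.1;  (δx_2)² = 1.69
δΔx = √(29.8) = 5.46 cm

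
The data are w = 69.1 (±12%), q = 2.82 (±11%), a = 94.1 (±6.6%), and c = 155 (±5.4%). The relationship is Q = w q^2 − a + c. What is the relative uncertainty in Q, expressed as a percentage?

22.6%

Let p = w·q^2 = 550. δp/p = √((1·δw/w)² + (2·δq/q)²) = √(0.0144 + 0.0484) = 0.251, so δp = 138.
Q = p − a + c: δQ = √(δp² + δa² + δc²) = √(19000 + 38.6 + 70.1) = 138
Q = 610, so δQ/Q = 138/610 = 0.226.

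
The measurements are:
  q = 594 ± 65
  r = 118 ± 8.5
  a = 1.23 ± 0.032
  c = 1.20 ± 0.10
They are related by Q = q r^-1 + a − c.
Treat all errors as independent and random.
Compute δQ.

0.668

Let p = q·r^-1 = 5.03. δp/p = √((1·δq/q)² + (-1·δr/r)²) = √(0.0120 + 0.00519) = 0.131, so δp = 0.659.
Q = p + a − c: δQ = √(δp² + δa² + δc²) = √(0.435 + 0.00102 + 0.0100) = 0.668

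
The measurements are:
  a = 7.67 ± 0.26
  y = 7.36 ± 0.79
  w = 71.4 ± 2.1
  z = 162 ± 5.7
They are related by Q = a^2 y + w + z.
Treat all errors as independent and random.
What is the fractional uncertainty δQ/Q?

0.0830

Let p = a^2·y = 433. δp/p = √((2·δa/a)² + (1·δy/y)²) = √(0.00460 + 0.0115) = 0.127, so δp = 55.0.
Q = p + w + z: δQ = √(δp² + δw² + δz²) = √(3020 + 4.41 + 32.5) = 55.3
Q = 666, so δQ/Q = 55.3/666 = 0.0830.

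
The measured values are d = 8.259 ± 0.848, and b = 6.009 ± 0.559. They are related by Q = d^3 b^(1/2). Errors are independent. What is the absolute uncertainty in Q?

430

Each factor contributes (exponent × relative error)² to (δQ/Q)²:
  (3·δd/d)² = (3×0.103)² = 0.0949;  (½·δb/b)² = (0.5×0.0930)² = 0.00216
δQ/Q = √(0.0970) = 0.312
Q = 1381, so δQ = 0.312 × 1381 = 430.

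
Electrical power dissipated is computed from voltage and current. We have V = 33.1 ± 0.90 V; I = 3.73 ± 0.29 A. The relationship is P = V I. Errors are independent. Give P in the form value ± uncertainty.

Each factor contributes (exponent × relative error)² to (δP/P)²:
  (1·δV/V)² = (1×0.0272)² = 0.000739;  (1·δI/I)² = (1×0.0777)² = 0.00604
δP/P = √(0.00678) = 0.0824
P = 123 W, so δP = 0.0824 × 123 = 10.2 W.

123 ± 10.2 W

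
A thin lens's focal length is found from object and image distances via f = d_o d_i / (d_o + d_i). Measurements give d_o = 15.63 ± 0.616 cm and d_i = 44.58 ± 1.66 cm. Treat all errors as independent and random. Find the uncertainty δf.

∂f/∂d_o = (d_i/(d_o+d_i))² = 0.548;  ∂f/∂d_i = (d_o/(d_o+d_i))² = 0.0674
δf = √((∂f/∂d_o · δd_o)² + (∂f/∂d_i · δd_i)²) = √(0.114 + 0.0125) = 0.356 cm

0.356 cm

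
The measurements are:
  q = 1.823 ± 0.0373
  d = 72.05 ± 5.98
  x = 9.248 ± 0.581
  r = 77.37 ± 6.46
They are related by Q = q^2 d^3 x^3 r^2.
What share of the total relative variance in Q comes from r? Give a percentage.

(δQ/Q)² = (2·δq/q)² + (3·δd/d)² + (3·δx/x)² + (2·δr/r)²
  q term: (2×0.0205)² = 0.00167
  d term: (3×0.0830)² = 0.0620
  x term: (3×0.0628)² = 0.0355
  r term: (2×0.0835)² = 0.0279
Total = 0.127. Share from r = 0.0279/0.127 = 0.219.

21.9%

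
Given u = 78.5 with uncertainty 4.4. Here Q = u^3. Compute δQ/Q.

0.168

Q is a product of powers, so relative uncertainties combine in quadrature:
  (3·δu/u)² = (3×0.0561)² = 0.0283
δQ/Q = √(0.0283) = 0.168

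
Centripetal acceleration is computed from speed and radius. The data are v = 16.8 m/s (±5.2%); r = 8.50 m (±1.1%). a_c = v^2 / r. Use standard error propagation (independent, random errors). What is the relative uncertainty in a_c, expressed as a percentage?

Products/powers → add relative errors in quadrature, weighted by exponent:
  (2·δv/v)² = (2×0.0520)² = 0.0108;  (-1·δr/r)² = (-1×0.0110)² = 0.000121
δa_c/a_c = √(0.0109) = 0.105

10.5%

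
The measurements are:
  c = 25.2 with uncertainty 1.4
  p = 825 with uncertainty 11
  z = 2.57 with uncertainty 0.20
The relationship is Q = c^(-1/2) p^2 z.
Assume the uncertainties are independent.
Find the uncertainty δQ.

30300

Relative error in a monomial: (δQ/Q)² = Σ (nᵢ · δxᵢ/xᵢ)².
  (−½·δc/c)² = (-0.5×0.0556)² = 0.000772;  (2·δp/p)² = (2×0.0133)² = 0.000711;  (1·δz/z)² = (1×0.0778)² = 0.00606
δQ/Q = √(0.00754) = 0.0868
Q = 3.48e+05, so δQ = 0.0868 × 3.48e+05 = 30300.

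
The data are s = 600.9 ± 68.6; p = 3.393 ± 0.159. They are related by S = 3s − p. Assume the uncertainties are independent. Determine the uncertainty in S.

206

S is a linear combination, so absolute uncertainties add in quadrature:
  (3·δs)² = 42400;  (δp)² = 0.0253
δS = √(42400) = 206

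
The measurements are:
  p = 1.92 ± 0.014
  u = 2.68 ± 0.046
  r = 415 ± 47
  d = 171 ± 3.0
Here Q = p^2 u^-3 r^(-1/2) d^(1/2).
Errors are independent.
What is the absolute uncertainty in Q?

0.00964

Q is a product of powers, so relative uncertainties combine in quadrature:
  (2·δp/p)² = (2×0.00729)² = 0.000213;  (-3·δu/u)² = (-3×0.0172)² = 0.00265;  (−½·δr/r)² = (-0.5×0.113)² = 0.00321;  (½·δd/d)² = (0.5×0.0175)² = 7.69e-05
δQ/Q = √(0.00615) = 0.0784
Q = 0.123, so δQ = 0.0784 × 0.123 = 0.00964.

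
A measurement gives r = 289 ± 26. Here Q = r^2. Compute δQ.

Relative error in a monomial: (δQ/Q)² = Σ (nᵢ · δxᵢ/xᵢ)².
  (2·δr/r)² = (2×0.0900)² = 0.0324
δQ/Q = √(0.0324) = 0.180
Q = 83500, so δQ = 0.180 × 83500 = 15000.

15000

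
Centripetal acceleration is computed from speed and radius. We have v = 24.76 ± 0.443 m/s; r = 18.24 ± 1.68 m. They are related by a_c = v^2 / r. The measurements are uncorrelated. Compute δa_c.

Relative error in a monomial: (δa_c/a_c)² = Σ (nᵢ · δxᵢ/xᵢ)².
  (2·δv/v)² = (2×0.0179)² = 0.00128;  (-1·δr/r)² = (-1×0.0921)² = 0.00848
δa_c/a_c = √(0.00976) = 0.0988
a_c = 33.61 m/s^2, so δa_c = 0.0988 × 33.61 = 3.32 m/s^2.

3.32 m/s^2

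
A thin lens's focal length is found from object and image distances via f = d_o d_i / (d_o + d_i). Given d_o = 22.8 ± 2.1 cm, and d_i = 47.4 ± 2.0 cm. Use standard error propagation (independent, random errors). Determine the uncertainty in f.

0.980 cm

∂f/∂d_o = (d_i/(d_o+d_i))² = 0.456;  ∂f/∂d_i = (d_o/(d_o+d_i))² = 0.105
δf = √((∂f/∂d_o · δd_o)² + (∂f/∂d_i · δd_i)²) = √(0.917 + 0.0445) = 0.980 cm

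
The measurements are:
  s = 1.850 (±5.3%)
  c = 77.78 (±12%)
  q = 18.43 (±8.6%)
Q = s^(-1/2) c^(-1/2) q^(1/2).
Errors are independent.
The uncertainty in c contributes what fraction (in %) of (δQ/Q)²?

(δQ/Q)² = (−½·δs/s)² + (−½·δc/c)² + (½·δq/q)²
  s term: (-0.5×0.0530)² = 0.000702
  c term: (-0.5×0.120)² = 0.00360
  q term: (0.5×0.0860)² = 0.00185
Total = 0.00615. Share from c = 0.00360/0.00615 = 0.585.

58.5%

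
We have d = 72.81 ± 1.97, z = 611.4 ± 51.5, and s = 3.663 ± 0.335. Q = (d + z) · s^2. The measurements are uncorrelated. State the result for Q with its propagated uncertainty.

9180 ± 1820

Let u = d + z = 684.2. δu = √(δd² + δz²) = √(3.88 + 2650) = 51.5, so δu/u = 0.0753.
Q is then a monomial in u, s:
δQ/Q = √((δu/u)² + (2·δs/s)²) = √(0.00567 + 0.0335) = 0.198
Q = 9180, so δQ = 0.198 × 9180 = 1820.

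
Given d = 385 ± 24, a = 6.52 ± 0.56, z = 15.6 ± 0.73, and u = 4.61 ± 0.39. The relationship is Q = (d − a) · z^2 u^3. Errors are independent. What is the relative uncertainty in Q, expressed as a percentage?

Let w = d − a = 378. δw = √(δd² + δa²) = √(576 + 0.314) = 24.0, so δw/w = 0.0634.
Q is then a monomial in w, z, u:
δQ/Q = √((δw/w)² + (2·δz/z)² + (3·δu/u)²) = √(0.00402 + 0.00876 + 0.0644) = 0.278

27.8%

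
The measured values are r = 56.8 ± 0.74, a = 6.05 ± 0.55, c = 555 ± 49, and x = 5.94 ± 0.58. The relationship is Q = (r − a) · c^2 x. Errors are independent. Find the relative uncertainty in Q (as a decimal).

Let u = r − a = 50.8. δu = √(δr² + δa²) = √(0.548 + 0.303) = 0.922, so δu/u = 0.0182.
Q is then a monomial in u, c, x:
δQ/Q = √((δu/u)² + (2·δc/c)² + (1·δx/x)²) = √(0.000330 + 0.0312 + 0.00953) = 0.203

0.203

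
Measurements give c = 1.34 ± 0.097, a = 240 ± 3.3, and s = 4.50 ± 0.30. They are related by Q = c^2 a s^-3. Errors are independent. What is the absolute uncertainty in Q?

1.17

Since Q is a product/quotient, work with relative uncertainties:
  (2·δc/c)² = (2×0.0724)² = 0.0210;  (1·δa/a)² = (1×0.0138)² = 0.000189;  (-3·δs/s)² = (-3×0.0667)² = 0.0400
δQ/Q = √(0.0611) = 0.247
Q = 4.73, so δQ = 0.247 × 4.73 = 1.17.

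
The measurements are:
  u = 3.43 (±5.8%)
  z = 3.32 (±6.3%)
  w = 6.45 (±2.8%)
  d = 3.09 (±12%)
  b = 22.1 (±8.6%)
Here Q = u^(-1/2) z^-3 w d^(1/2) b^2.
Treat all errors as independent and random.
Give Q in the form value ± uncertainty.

For a monomial Q ∝ u^(-1/2), z^-3, w, d^(1/2), b^2, fractional errors add in quadrature:
  (−½·δu/u)² = (-0.5×0.0580)² = 0.000841;  (-3·δz/z)² = (-3×0.0630)² = 0.0357;  (1·δw/w)² = (1×0.0280)² = 0.000784;  (½·δd/d)² = (0.5×0.120)² = 0.00360;  (2·δb/b)² = (2×0.0860)² = 0.0296
δQ/Q = √(0.0705) = 0.266
Q = 81.7, so δQ = 0.266 × 81.7 = 21.7.

81.7 ± 21.7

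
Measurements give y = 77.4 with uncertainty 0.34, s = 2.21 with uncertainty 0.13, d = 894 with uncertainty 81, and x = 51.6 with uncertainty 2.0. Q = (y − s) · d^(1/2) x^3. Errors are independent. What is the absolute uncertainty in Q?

Let u = y − s = 75.2. δu = √(δy² + δs²) = √(0.116 + 0.0169) = 0.364, so δu/u = 0.00484.
Q is then a monomial in u, d, x:
δQ/Q = √((δu/u)² + (½·δd/d)² + (3·δx/x)²) = √(2.34e-05 + 0.00205 + 0.0135) = 0.125
Q = 3.09e+08, so δQ = 0.125 × 3.09e+08 = 3.86e+07.

3.86e+07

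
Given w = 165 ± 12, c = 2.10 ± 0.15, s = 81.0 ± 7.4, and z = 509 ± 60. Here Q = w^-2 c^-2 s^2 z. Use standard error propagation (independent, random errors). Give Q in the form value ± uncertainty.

27.8 ± 8.29

Each factor contributes (exponent × relative error)² to (δQ/Q)²:
  (-2·δw/w)² = (-2×0.0727)² = 0.0212;  (-2·δc/c)² = (-2×0.0714)² = 0.0204;  (2·δs/s)² = (2×0.0914)² = 0.0334;  (1·δz/z)² = (1×0.118)² = 0.0139
δQ/Q = √(0.0888) = 0.298
Q = 27.8, so δQ = 0.298 × 27.8 = 8.29.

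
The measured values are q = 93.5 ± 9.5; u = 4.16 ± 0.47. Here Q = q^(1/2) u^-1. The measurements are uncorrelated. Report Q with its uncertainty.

2.32 ± 0.288

Each factor contributes (exponent × relative error)² to (δQ/Q)²:
  (½·δq/q)² = (0.5×0.102)² = 0.00258;  (-1·δu/u)² = (-1×0.113)² = 0.0128
δQ/Q = √(0.0153) = 0.124
Q = 2.32, so δQ = 0.124 × 2.32 = 0.288.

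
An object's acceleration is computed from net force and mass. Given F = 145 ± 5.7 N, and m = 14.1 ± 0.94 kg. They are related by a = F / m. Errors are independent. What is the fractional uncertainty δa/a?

Products/powers → add relative errors in quadrature, weighted by exponent:
  (1·δF/F)² = (1×0.0393)² = 0.00155;  (-1·δm/m)² = (-1×0.0667)² = 0.00444
δa/a = √(0.00599) = 0.0774

0.0774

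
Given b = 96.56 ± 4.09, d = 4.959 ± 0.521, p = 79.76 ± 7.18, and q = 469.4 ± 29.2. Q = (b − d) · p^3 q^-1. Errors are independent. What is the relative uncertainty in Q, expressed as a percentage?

Let u = b − d = 91.60. δu = √(δb² + δd²) = √(16.7 + 0.271) = 4.12, so δu/u = 0.0450.
Q is then a monomial in u, p, q:
δQ/Q = √((δu/u)² + (3·δp/p)² + (-1·δq/q)²) = √(0.00203 + 0.0729 + 0.00387) = 0.281

28.1%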